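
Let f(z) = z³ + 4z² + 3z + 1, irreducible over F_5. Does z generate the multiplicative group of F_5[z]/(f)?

|GF(5^3)^×| = 5^3 − 1 = 124. Prime factorization: 124 = 2^2·31.
f is primitive ⇔ z has order 124 in GF(5)[z]/(f), i.e. z^(124/q) ≠ 1 for each prime q | 124.
z^(62) mod f = 1
z^(4) mod f = 3z² + z + 4.
Since z^(62) = 1, the order of z divides 62 < 124; not primitive.

No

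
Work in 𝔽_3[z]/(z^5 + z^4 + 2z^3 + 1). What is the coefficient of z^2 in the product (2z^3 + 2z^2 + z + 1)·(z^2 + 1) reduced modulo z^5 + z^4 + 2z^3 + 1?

0

Multiply in 𝔽_3[z]: (2z^3 + 2z^2 + z + 1)·(z^2 + 1) = 2z^5 + 2z^4 + z + 1.
Reduce using z^5 ≡ 2z^4 + z^3 + 2 (mod z^5 + z^4 + 2z^3 + 1).
Reduced: 2z^3 + z + 2.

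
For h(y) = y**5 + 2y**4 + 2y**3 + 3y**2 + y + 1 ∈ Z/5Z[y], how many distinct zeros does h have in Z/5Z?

Evaluate at each of the 5 elements of Z/5Z:
h(0) = 1; h(1) = 0 → root; h(2) = 0 → root; h(3) = 0 → root; h(4) = 2.
Roots: {1, 2, 3}.

3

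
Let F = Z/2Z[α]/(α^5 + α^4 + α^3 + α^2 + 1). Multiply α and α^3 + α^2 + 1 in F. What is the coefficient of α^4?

Multiply in Z/2Z[α]: (α)·(α^3 + α^2 + 1) = α^4 + α^3 + α.
Reduced: α^4 + α^3 + α.

1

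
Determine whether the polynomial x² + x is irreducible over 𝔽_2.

No

Write f(x) = x² + x.
Check for roots in 𝔽_2: f(0) = 0 → root; f(1) = 0 → root.
f(0) = 0, so (x) divides f(x); f is reducible.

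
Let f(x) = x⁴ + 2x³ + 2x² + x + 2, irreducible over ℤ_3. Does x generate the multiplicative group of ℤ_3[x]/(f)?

Yes

|GF(3^4)^×| = 3^4 − 1 = 80. Prime factorization: 80 = 2^4·5.
f is primitive ⇔ x has order 80 in GF(3)[x]/(f), i.e. x^(80/q) ≠ 1 for each prime q | 80.
x^(40) mod f = 2.
x^(16) mod f = x² + 2x.
None equal 1, so x has full order 80; f is primitive.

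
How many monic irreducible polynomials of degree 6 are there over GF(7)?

19544

The number of monic irreducibles of degree 6 over GF(7) is (1/6)·Σ_{d∣6} μ(6/d) 7^d.
Divisors of 6: 1, 2, 3, 6; μ(6/d) for each: 1, -1, -1, 1.
Σ = 7^1 − 7^2 − 7^3 + 7^6 = 117264.
N = 117264/6 = 19544.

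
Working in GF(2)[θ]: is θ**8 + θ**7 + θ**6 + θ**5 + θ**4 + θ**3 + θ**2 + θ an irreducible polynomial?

No

Write f(θ) = θ**8 + θ**7 + θ**6 + θ**5 + θ**4 + θ**3 + θ**2 + θ.
Check for roots in GF(2): f(0) = 0 → root; f(1) = 0 → root.
f(0) = 0, so (θ) divides f(θ); f is reducible.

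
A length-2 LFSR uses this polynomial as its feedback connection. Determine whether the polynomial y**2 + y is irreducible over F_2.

Write P(y) = y**2 + y.
Check for roots in F_2: P(0) = 0 → root; P(1) = 0 → root.
P(0) = 0, so (y) divides P(y); P is reducible.

No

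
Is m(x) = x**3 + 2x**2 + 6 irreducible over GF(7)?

No

Check for roots in GF(7): m(0) = 6; m(1) = 2; m(2) = 1; m(3) = 2; m(4) = 4; m(5) = 6; m(6) = 0 → root.
m(6) = 0, so (x − 6) divides m(x); m is reducible.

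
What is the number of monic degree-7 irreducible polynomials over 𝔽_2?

x^(2^7) − x is the product of all monic irreducibles of degree dividing 7; Möbius inversion gives N = (1/7) Σ μ(7/d)·2^d.
Divisors of 7: 1, 7; μ(7/d) for each: -1, 1.
Σ = − 2^1 + 2^7 = 126.
N = 126/7 = 18.

18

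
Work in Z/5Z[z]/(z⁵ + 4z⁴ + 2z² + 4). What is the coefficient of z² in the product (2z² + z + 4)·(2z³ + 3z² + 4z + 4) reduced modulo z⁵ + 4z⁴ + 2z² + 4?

Multiply in Z/5Z[z]: (2z² + z + 4)·(2z³ + 3z² + 4z + 4) = 4z⁵ + 3z⁴ + 4z³ + 4z² + 1.
Reduce using z⁵ ≡ z⁴ + 3z² + 1 (mod z⁵ + 4z⁴ + 2z² + 4).
Reduced: 2z⁴ + 4z³ + z².

1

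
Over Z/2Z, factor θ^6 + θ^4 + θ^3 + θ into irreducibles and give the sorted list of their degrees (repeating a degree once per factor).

Write h(θ) = θ^6 + θ^4 + θ^3 + θ.
Roots in Z/2Z: h(0) = 0 → root; h(1) = 0 → root.
Linear factors from roots: (θ), (θ + 1).
Complete factorization: h(θ) = (θ)·(θ + 1)^3·(θ^2 + θ + 1).
Factor degrees with multiplicity: 1 + 1 + 1 + 1 + 2 = 6.

1, 1, 1, 1, 2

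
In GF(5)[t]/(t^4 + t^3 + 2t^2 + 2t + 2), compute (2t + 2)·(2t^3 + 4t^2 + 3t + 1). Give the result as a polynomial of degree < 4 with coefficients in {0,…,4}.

Multiply in GF(5)[t]: (2t + 2)·(2t^3 + 4t^2 + 3t + 1) = 4t^4 + 2t^3 + 4t^2 + 3t + 2.
Reduce using t^4 ≡ 4t^3 + 3t^2 + 3t + 3 (mod t^4 + t^3 + 2t^2 + 2t + 2).
Reduced: 3t^3 + t^2 + 4.

3t^3 + t^2 + 4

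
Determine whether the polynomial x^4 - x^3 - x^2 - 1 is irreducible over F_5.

No

Write P(x) = x^4 - x^3 - x^2 - 1.
Check for roots in F_5: P(0) = 4; P(1) = 3; P(2) = 3; P(3) = 4; P(4) = 0 → root.
P(4) = 0, so (x − 4) divides P(x); P is reducible.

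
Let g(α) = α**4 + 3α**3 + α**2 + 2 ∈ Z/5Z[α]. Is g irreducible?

Yes

Check for roots in Z/5Z: g(0) = 2; g(1) = 2; g(2) = 1; g(3) = 3; g(4) = 1.
No roots, so no linear factors.
Degree-2 irreducible divisors: test the 10 monic irreducibles of degree 2 over GF(5).
None of them divide g (all give nonzero remainder).
No irreducible factor of degree ≤ 2 exists, so g is irreducible over GF(5).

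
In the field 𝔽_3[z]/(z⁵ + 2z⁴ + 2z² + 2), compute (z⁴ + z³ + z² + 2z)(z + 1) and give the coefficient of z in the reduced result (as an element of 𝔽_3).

2

Multiply in 𝔽_3[z]: (z⁴ + z³ + z² + 2z)·(z + 1) = z⁵ + 2z⁴ + 2z³ + 2z.
Reduce using z⁵ ≡ z⁴ + z² + 1 (mod z⁵ + 2z⁴ + 2z² + 2).
Reduced: 2z³ + z² + 2z + 1.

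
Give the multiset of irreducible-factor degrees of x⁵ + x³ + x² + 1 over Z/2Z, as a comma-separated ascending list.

Write g(x) = x⁵ + x³ + x² + 1.
Roots in Z/2Z: g(0) = 1; g(1) = 0 → root.
Linear factors from roots: (x + 1).
Complete factorization: g(x) = (x + 1)^3·(x² + x + 1).
Factor degrees with multiplicity: 1 + 1 + 1 + 2 = 5.

1, 1, 1, 2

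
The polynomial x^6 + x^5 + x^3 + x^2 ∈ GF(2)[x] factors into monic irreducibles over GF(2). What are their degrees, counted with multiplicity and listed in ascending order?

1, 1, 1, 1, 2

Write f(x) = x^6 + x^5 + x^3 + x^2.
Roots in GF(2): f(0) = 0 → root; f(1) = 0 → root.
Linear factors from roots: (x), (x + 1).
Complete factorization: f(x) = (x)^2·(x + 1)^2·(x^2 + x + 1).
Factor degrees with multiplicity: 1 + 1 + 1 + 1 + 2 = 6.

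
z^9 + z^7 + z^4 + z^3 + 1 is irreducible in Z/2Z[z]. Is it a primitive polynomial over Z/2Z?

Write f(z) = z^9 + z^7 + z^4 + z^3 + 1.
|GF(2^9)^×| = 2^9 − 1 = 511. Prime factorization: 511 = 7·73.
f is primitive ⇔ z has order 511 in GF(2)[z]/(f), i.e. z^(511/q) ≠ 1 for each prime q | 511.
z^(73) mod f = 1
z^(7) mod f = z^7.
Since z^(73) = 1, the order of z divides 73 < 511; not primitive.

No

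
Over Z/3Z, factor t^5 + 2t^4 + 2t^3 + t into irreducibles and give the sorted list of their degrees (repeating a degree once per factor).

1, 1, 3

Write h(t) = t^5 + 2t^4 + 2t^3 + t.
Roots in Z/3Z: h(0) = 0 → root; h(1) = 0 → root; h(2) = 1.
Linear factors from roots: (t), (t + 2).
Complete factorization: h(t) = (t)·(t + 2)·(t^3 + 2t + 2).
Factor degrees with multiplicity: 1 + 1 + 3 = 5.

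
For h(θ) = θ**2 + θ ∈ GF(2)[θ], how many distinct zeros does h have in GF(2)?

Evaluate at each of the 2 elements of GF(2):
h(0) = 0 → root; h(1) = 0 → root.
Roots: {0, 1}.

2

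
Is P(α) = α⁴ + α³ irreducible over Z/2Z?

Check for roots in Z/2Z: P(0) = 0 → root; P(1) = 0 → root.
P(0) = 0, so (α) divides P(α); P is reducible.

No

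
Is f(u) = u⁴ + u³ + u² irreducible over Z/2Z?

No

Check for roots in Z/2Z: f(0) = 0 → root; f(1) = 1.
f(0) = 0, so (u) divides f(u); f is reducible.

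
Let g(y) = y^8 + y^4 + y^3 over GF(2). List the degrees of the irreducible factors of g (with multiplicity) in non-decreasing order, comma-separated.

1, 1, 1, 2, 3

Roots in GF(2): g(0) = 0 → root; g(1) = 1.
Linear factors from roots: (y).
Complete factorization: g(y) = (y)^3·(y^2 + y + 1)·(y^3 + y^2 + 1).
Factor degrees with multiplicity: 1 + 1 + 1 + 2 + 3 = 8.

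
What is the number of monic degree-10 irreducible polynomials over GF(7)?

By the necklace-counting formula, N_7(10) = (1/10) Σ_{d|10} μ(10/d)·7^d.
Divisors of 10: 1, 2, 5, 10; μ(10/d) for each: 1, -1, -1, 1.
Σ = 7^1 − 7^2 − 7^5 + 7^10 = 282458400.
N = 282458400/10 = 28245840.

28245840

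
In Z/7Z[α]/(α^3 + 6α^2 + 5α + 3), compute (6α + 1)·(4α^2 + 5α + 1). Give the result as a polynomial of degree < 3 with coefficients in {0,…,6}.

2α^2 + 3α + 6

Multiply in Z/7Z[α]: (6α + 1)·(4α^2 + 5α + 1) = 3α^3 + 6α^2 + 4α + 1.
Reduce using α^3 ≡ α^2 + 2α + 4 (mod α^3 + 6α^2 + 5α + 3).
Reduced: 2α^2 + 3α + 6.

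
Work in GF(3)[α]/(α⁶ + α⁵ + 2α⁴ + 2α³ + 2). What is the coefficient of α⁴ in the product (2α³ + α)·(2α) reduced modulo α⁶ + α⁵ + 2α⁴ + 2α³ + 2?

1

Multiply in GF(3)[α]: (2α³ + α)·(2α) = α⁴ + 2α².
Reduced: α⁴ + 2α².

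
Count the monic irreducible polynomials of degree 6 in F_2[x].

9

Gauss's count: N_{2}(6) = (1/6) Σ_{d|6} μ(6/d)·2^d.
Divisors of 6: 1, 2, 3, 6; μ(6/d) for each: 1, -1, -1, 1.
Σ = 2^1 − 2^2 − 2^3 + 2^6 = 54.
N = 54/6 = 9.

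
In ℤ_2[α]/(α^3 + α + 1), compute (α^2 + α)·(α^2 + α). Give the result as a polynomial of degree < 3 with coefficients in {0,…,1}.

Multiply in ℤ_2[α]: (α^2 + α)·(α^2 + α) = α^4 + α^2.
Reduce using α^3 ≡ α + 1 (mod α^3 + α + 1).
Reduced: α.

α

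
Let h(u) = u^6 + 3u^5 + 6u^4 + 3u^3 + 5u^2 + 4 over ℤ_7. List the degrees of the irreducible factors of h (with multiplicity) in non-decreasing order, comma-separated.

Complete factorization: h(u) = (u^6 + 3u^5 + 6u^4 + 3u^3 + 5u^2 + 4).
Factor degrees with multiplicity: 6 = 6.

6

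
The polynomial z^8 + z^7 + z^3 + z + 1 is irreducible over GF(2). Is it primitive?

Write f(z) = z^8 + z^7 + z^3 + z + 1.
|GF(2^8)^×| = 2^8 − 1 = 255. Prime factorization: 255 = 3·5·17.
f is primitive ⇔ z has order 255 in GF(2)[z]/(f), i.e. z^(255/q) ≠ 1 for each prime q | 255.
z^(85) mod f = 1
z^(51) mod f = z^4 + z^3 + z^2 + z.
z^(15) mod f = z^6 + z^4 + z^2 + 1.
Since z^(85) = 1, the order of z divides 85 < 255; not primitive.

No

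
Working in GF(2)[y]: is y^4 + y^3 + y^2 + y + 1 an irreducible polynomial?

Write h(y) = y^4 + y^3 + y^2 + y + 1.
Check for roots in GF(2): h(0) = 1; h(1) = 1.
No roots, so no linear factors.
Monic irreducibles of degree 2 over GF(2): y^2 + y + 1.
None of them divide h (all give nonzero remainder).
No irreducible factor of degree ≤ 2 exists, so h is irreducible over GF(2).

Yes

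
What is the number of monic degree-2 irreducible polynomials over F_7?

21

The number of monic irreducibles of degree 2 over GF(7) is (1/2)·Σ_{d∣2} μ(2/d) 7^d.
Divisors of 2: 1, 2; μ(2/d) for each: -1, 1.
Σ = − 7^1 + 7^2 = 42.
N = 42/2 = 21.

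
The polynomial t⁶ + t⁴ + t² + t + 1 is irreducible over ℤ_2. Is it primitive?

No

Write f(t) = t⁶ + t⁴ + t² + t + 1.
|GF(2^6)^×| = 2^6 − 1 = 63. Prime factorization: 63 = 3^2·7.
f is primitive ⇔ t has order 63 in GF(2)[t]/(f), i.e. t^(63/q) ≠ 1 for each prime q | 63.
t^(21) mod f = 1
t^(9) mod f = t⁴ + t² + t.
Since t^(21) = 1, the order of t divides 21 < 63; not primitive.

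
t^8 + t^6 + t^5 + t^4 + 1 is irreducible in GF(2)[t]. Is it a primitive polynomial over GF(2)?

Yes

Write f(t) = t^8 + t^6 + t^5 + t^4 + 1.
|GF(2^8)^×| = 2^8 − 1 = 255. Prime factorization: 255 = 3·5·17.
f is primitive ⇔ t has order 255 in GF(2)[t]/(f), i.e. t^(255/q) ≠ 1 for each prime q | 255.
t^(85) mod f = t^7 + t^6 + t^4 + t^3 + t + 1.
t^(51) mod f = t^6 + t^3 + t^2 + 1.
t^(15) mod f = t^7 + t^6 + 1.
None equal 1, so t has full order 255; f is primitive.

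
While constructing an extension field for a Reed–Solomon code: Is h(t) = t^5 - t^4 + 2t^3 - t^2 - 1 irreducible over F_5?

Check for roots in F_5: h(0) = 4; h(1) = 0 → root; h(2) = 2; h(3) = 1; h(4) = 4.
h(1) = 0, so (t − 1) divides h(t); h is reducible.

No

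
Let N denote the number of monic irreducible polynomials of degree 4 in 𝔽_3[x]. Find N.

The number of monic irreducibles of degree 4 over GF(3) is (1/4)·Σ_{d∣4} μ(4/d) 3^d.
Divisors of 4: 1, 2, 4; μ(4/d) for each: 0, -1, 1.
Σ = − 3^2 + 3^4 = 72.
N = 72/4 = 18.

18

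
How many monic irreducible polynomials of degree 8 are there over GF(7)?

Gauss's count: N_{7}(8) = (1/8) Σ_{d|8} μ(8/d)·7^d.
Divisors of 8: 1, 2, 4, 8; μ(8/d) for each: 0, 0, -1, 1.
Σ = − 7^4 + 7^8 = 5762400.
N = 5762400/8 = 720300.

720300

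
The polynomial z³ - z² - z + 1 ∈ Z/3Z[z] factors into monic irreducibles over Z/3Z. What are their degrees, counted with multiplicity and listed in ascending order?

1, 1, 1

Write h(z) = z³ - z² - z + 1.
Roots in Z/3Z: h(0) = 1; h(1) = 0 → root; h(2) = 0 → root.
Linear factors from roots: (z - 1), (z + 1).
Complete factorization: h(z) = (z + 1)·(z - 1)^2.
Factor degrees with multiplicity: 1 + 1 + 1 = 3.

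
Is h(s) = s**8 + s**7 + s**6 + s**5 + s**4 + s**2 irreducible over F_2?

Check for roots in F_2: h(0) = 0 → root; h(1) = 0 → root.
h(0) = 0, so (s) divides h(s); h is reducible.

No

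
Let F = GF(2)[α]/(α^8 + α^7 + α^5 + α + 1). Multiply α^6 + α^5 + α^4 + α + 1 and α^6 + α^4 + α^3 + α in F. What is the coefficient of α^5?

Multiply in GF(2)[α]: (α^6 + α^5 + α^4 + α + 1)·(α^6 + α^4 + α^3 + α) = α^12 + α^11 + α^7 + α^3 + α^2 + α.
Reduce using α^8 ≡ α^7 + α^5 + α + 1 (mod α^8 + α^7 + α^5 + α + 1).
Reduced: α^6 + α^4 + α^3 + α + 1.

0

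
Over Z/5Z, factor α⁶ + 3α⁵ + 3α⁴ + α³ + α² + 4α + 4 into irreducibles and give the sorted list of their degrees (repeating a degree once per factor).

Write g(α) = α⁶ + 3α⁵ + 3α⁴ + α³ + α² + 4α + 4.
Roots in Z/5Z: g(0) = 4; g(1) = 2; g(2) = 2; g(3) = 3; g(4) = 1.
Complete factorization: g(α) = (α⁶ + 3α⁵ + 3α⁴ + α³ + α² + 4α + 4).
Factor degrees with multiplicity: 6 = 6.

6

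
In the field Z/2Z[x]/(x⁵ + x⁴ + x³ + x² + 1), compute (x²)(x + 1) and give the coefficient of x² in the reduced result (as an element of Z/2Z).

Multiply in Z/2Z[x]: (x²)·(x + 1) = x³ + x².
Reduced: x³ + x².

1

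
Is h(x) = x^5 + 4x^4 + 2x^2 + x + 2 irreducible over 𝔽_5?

Check for roots in 𝔽_5: h(0) = 2; h(1) = 0 → root; h(2) = 3; h(3) = 0 → root; h(4) = 1.
h(1) = 0, so (x − 1) divides h(x); h is reducible.

No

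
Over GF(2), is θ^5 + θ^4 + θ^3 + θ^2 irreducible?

Write h(θ) = θ^5 + θ^4 + θ^3 + θ^2.
Check for roots in GF(2): h(0) = 0 → root; h(1) = 0 → root.
h(0) = 0, so (θ) divides h(θ); h is reducible.

No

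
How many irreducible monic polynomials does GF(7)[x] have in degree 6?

19544

x^(7^6) − x is the product of all monic irreducibles of degree dividing 6; Möbius inversion gives N = (1/6) Σ μ(6/d)·7^d.
Divisors of 6: 1, 2, 3, 6; μ(6/d) for each: 1, -1, -1, 1.
Σ = 7^1 − 7^2 − 7^3 + 7^6 = 117264.
N = 117264/6 = 19544.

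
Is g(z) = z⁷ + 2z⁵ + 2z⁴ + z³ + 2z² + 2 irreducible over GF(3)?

Yes

Check for roots in GF(3): g(0) = 2; g(1) = 1; g(2) = 2.
No roots, so no linear factors.
Monic irreducibles of degree 2 over GF(3): z² + 1, z² + z + 2, z² + 2z + 2.
None of them divide g (all give nonzero remainder).
Degree-3 irreducible divisors: test the 8 monic irreducibles of degree 3 over GF(3).
None of them divide g (all give nonzero remainder).
No irreducible factor of degree ≤ 3 exists, so g is irreducible over GF(3).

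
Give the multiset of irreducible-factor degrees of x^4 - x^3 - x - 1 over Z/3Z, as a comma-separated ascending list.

Write g(x) = x^4 - x^3 - x - 1.
Roots in Z/3Z: g(0) = 2; g(1) = 1; g(2) = 2.
Complete factorization: g(x) = (x^2 + 1)·(x^2 - x - 1).
Factor degrees with multiplicity: 2 + 2 = 4.

2, 2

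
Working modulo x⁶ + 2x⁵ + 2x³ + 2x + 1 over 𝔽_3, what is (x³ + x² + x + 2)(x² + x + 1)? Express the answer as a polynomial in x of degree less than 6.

x^5 + 2x^4 + x^2 + 2

Multiply in 𝔽_3[x]: (x³ + x² + x + 2)·(x² + x + 1) = x⁵ + 2x⁴ + x² + 2.
Reduced: x⁵ + 2x⁴ + x² + 2.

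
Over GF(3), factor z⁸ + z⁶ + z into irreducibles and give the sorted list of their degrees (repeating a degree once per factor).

Write f(z) = z⁸ + z⁶ + z.
Roots in GF(3): f(0) = 0 → root; f(1) = 0 → root; f(2) = 1.
Linear factors from roots: (z), (z - 1).
Complete factorization: f(z) = (z)·(z - 1)^2·(z² - z - 1)·(z³ - z - 1).
Factor degrees with multiplicity: 1 + 1 + 1 + 2 + 3 = 8.

1, 1, 1, 2, 3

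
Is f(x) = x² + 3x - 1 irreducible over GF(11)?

Yes

Check each element of GF(11) for a root: f(0)=10, f(1)=3, f(2)=9, f(3)=6, f(4)=5, f(5)=6, f(6)=9, f(7)=3, f(8)=10, f(9)=8, f(10)=8.
No roots. A degree-2 polynomial over a field with no linear factor is irreducible.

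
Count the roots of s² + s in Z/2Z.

Write P(s) = s² + s.
Evaluate at each of the 2 elements of Z/2Z:
P(0) = 0 → root; P(1) = 0 → root.
Roots: {0, 1}.

2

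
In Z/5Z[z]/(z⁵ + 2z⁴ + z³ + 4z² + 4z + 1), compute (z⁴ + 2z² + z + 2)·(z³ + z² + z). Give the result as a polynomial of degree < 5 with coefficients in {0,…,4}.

Multiply in Z/5Z[z]: (z⁴ + 2z² + z + 2)·(z³ + z² + z) = z⁷ + z⁶ + 3z⁵ + 3z⁴ + 3z² + 2z.
Reduce using z⁵ ≡ 3z⁴ + 4z³ + z² + z + 4 (mod z⁵ + 2z⁴ + z³ + 4z² + 4z + 1).
Reduced: 2z⁴ + z³ + 2z + 1.

2z^4 + z^3 + 2z + 1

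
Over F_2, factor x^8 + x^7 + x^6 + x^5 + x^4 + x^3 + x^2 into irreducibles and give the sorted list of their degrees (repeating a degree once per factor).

1, 1, 3, 3

Write g(x) = x^8 + x^7 + x^6 + x^5 + x^4 + x^3 + x^2.
Roots in F_2: g(0) = 0 → root; g(1) = 1.
Linear factors from roots: (x).
Complete factorization: g(x) = (x)^2·(x^3 + x + 1)·(x^3 + x^2 + 1).
Factor degrees with multiplicity: 1 + 1 + 3 + 3 = 8.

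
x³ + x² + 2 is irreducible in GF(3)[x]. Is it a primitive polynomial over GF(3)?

Write f(x) = x³ + x² + 2.
|GF(3^3)^×| = 3^3 − 1 = 26. Prime factorization: 26 = 2·13.
f is primitive ⇔ x has order 26 in GF(3)[x]/(f), i.e. x^(26/q) ≠ 1 for each prime q | 26.
x^(13) mod f = 1
x^(2) mod f = x².
Since x^(13) = 1, the order of x divides 13 < 26; not primitive.

No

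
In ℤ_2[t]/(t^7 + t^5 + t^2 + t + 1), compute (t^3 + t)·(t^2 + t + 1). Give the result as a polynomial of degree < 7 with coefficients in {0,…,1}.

t^5 + t^4 + t^2 + t

Multiply in ℤ_2[t]: (t^3 + t)·(t^2 + t + 1) = t^5 + t^4 + t^2 + t.
Reduced: t^5 + t^4 + t^2 + t.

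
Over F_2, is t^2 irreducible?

Write g(t) = t^2.
Check for roots in F_2: g(0) = 0 → root; g(1) = 1.
g(0) = 0, so (t) divides g(t); g is reducible.

No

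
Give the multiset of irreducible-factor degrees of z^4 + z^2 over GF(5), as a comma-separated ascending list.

Write g(z) = z^4 + z^2.
Roots in GF(5): g(0) = 0 → root; g(1) = 2; g(2) = 0 → root; g(3) = 0 → root; g(4) = 2.
Linear factors from roots: (z), (z - 2), (z + 2).
Complete factorization: g(z) = (z + 2)·(z - 2)·(z)^2.
Factor degrees with multiplicity: 1 + 1 + 1 + 1 = 4.

1, 1, 1, 1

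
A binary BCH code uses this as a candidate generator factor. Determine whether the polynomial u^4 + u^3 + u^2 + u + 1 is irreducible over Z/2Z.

Write h(u) = u^4 + u^3 + u^2 + u + 1.
Check for roots in Z/2Z: h(0) = 1; h(1) = 1.
No roots, so no linear factors.
Monic irreducibles of degree 2 over GF(2): u^2 + u + 1.
None of them divide h (all give nonzero remainder).
No irreducible factor of degree ≤ 2 exists, so h is irreducible over GF(2).

Yes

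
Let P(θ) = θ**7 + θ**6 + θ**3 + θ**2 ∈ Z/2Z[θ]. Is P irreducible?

Check for roots in Z/2Z: P(0) = 0 → root; P(1) = 0 → root.
P(0) = 0, so (θ) divides P(θ); P is reducible.

No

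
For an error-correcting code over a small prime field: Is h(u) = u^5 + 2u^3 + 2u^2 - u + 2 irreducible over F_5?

Yes

Check for roots in F_5: h(0) = 2; h(1) = 1; h(2) = 1; h(3) = 4; h(4) = 2.
No roots, so no linear factors.
Degree-2 irreducible divisors: test the 10 monic irreducibles of degree 2 over GF(5).
None of them divide h (all give nonzero remainder).
No irreducible factor of degree ≤ 2 exists, so h is irreducible over GF(5).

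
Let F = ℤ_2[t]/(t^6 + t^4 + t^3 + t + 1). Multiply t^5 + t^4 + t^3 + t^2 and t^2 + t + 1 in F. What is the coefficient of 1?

Multiply in ℤ_2[t]: (t^5 + t^4 + t^3 + t^2)·(t^2 + t + 1) = t^7 + t^5 + t^4 + t^2.
Reduce using t^6 ≡ t^4 + t^3 + t + 1 (mod t^6 + t^4 + t^3 + t + 1).
Reduced: t.

0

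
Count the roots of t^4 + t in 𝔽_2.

2

Write g(t) = t^4 + t.
Evaluate at each of the 2 elements of 𝔽_2:
g(0) = 0 → root; g(1) = 0 → root.
Roots: {0, 1}.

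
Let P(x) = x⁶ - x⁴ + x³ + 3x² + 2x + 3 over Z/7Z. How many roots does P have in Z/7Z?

0

Evaluate at each of the 7 elements of Z/7Z:
P(0) = 3; P(1) = 2; P(2) = 5; P(3) = 4; P(4) = 1; P(5) = 2; P(6) = 3.
No element is a root.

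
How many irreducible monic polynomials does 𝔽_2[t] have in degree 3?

Gauss's count: N_{2}(3) = (1/3) Σ_{d|3} μ(3/d)·2^d.
Divisors of 3: 1, 3; μ(3/d) for each: -1, 1.
Σ = − 2^1 + 2^3 = 6.
N = 6/3 = 2.

2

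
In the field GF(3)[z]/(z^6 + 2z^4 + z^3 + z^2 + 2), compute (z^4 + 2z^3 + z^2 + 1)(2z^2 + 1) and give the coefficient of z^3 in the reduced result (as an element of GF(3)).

Multiply in GF(3)[z]: (z^4 + 2z^3 + z^2 + 1)·(2z^2 + 1) = 2z^6 + z^5 + 2z^3 + 1.
Reduce using z^6 ≡ z^4 + 2z^3 + 2z^2 + 1 (mod z^6 + 2z^4 + z^3 + z^2 + 2).
Reduced: z^5 + 2z^4 + z^2.

0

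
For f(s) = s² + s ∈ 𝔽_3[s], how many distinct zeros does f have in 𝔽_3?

Evaluate at each of the 3 elements of 𝔽_3:
f(0) = 0 → root; f(1) = 2; f(2) = 0 → root.
Roots: {0, 2}.

2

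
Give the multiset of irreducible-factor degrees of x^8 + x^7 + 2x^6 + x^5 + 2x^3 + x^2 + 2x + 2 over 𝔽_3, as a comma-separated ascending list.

Write f(x) = x^8 + x^7 + 2x^6 + x^5 + 2x^3 + x^2 + 2x + 2.
Roots in 𝔽_3: f(0) = 2; f(1) = 0 → root; f(2) = 0 → root.
Linear factors from roots: (x + 2), (x + 1).
Complete factorization: f(x) = (x + 1)·(x + 2)^3·(x^2 + 1)^2.
Factor degrees with multiplicity: 1 + 1 + 1 + 1 + 2 + 2 = 8.

1, 1, 1, 1, 2, 2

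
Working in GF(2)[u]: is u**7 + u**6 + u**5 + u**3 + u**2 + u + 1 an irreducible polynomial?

Yes

Write h(u) = u**7 + u**6 + u**5 + u**3 + u**2 + u + 1.
Check for roots in GF(2): h(0) = 1; h(1) = 1.
No roots, so no linear factors.
Monic irreducibles of degree 2 over GF(2): u**2 + u + 1.
None of them divide h (all give nonzero remainder).
Monic irreducibles of degree 3 over GF(2): u**3 + u + 1, u**3 + u**2 + 1.
None of them divide h (all give nonzero remainder).
No irreducible factor of degree ≤ 3 exists, so h is irreducible over GF(2).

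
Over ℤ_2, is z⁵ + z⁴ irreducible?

No

Write g(z) = z⁵ + z⁴.
Check for roots in ℤ_2: g(0) = 0 → root; g(1) = 0 → root.
g(0) = 0, so (z) divides g(z); g is reducible.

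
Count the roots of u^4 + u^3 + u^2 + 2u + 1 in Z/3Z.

Write g(u) = u^4 + u^3 + u^2 + 2u + 1.
Evaluate at each of the 3 elements of Z/3Z:
g(0) = 1; g(1) = 0 → root; g(2) = 0 → root.
Roots: {1, 2}.

2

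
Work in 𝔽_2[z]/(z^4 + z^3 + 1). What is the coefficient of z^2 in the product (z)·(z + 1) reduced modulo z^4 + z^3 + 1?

1

Multiply in 𝔽_2[z]: (z)·(z + 1) = z^2 + z.
Reduced: z^2 + z.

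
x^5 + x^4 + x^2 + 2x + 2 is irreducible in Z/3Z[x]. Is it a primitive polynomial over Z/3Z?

No

Write f(x) = x^5 + x^4 + x^2 + 2x + 2.
|GF(3^5)^×| = 3^5 − 1 = 242. Prime factorization: 242 = 2·11^2.
f is primitive ⇔ x has order 242 in GF(3)[x]/(f), i.e. x^(242/q) ≠ 1 for each prime q | 242.
x^(121) mod f = 1
x^(22) mod f = x^4 + 2x^3 + 2.
Since x^(121) = 1, the order of x divides 121 < 242; not primitive.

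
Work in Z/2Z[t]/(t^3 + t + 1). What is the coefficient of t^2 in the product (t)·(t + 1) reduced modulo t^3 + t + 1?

Multiply in Z/2Z[t]: (t)·(t + 1) = t^2 + t.
Reduced: t^2 + t.

1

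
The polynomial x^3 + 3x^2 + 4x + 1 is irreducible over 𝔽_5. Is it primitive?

No

Write f(x) = x^3 + 3x^2 + 4x + 1.
|GF(5^3)^×| = 5^3 − 1 = 124. Prime factorization: 124 = 2^2·31.
f is primitive ⇔ x has order 124 in GF(5)[x]/(f), i.e. x^(124/q) ≠ 1 for each prime q | 124.
x^(62) mod f = 1
x^(4) mod f = x + 3.
Since x^(62) = 1, the order of x divides 62 < 124; not primitive.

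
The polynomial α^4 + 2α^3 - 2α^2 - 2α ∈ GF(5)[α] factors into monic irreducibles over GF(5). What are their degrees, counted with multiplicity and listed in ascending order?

1, 1, 2

Write h(α) = α^4 + 2α^3 - 2α^2 - 2α.
Roots in GF(5): h(0) = 0 → root; h(1) = 4; h(2) = 0 → root; h(3) = 1; h(4) = 4.
Linear factors from roots: (α), (α - 2).
Complete factorization: h(α) = (α)·(α - 2)·(α^2 - α + 1).
Factor degrees with multiplicity: 1 + 1 + 2 = 4.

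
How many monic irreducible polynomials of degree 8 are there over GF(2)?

30

The number of monic irreducibles of degree 8 over GF(2) is (1/8)·Σ_{d∣8} μ(8/d) 2^d.
Divisors of 8: 1, 2, 4, 8; μ(8/d) for each: 0, 0, -1, 1.
Σ = − 2^4 + 2^8 = 240.
N = 240/8 = 30.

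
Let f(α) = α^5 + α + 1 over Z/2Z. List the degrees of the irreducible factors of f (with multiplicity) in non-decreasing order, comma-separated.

2, 3

Roots in Z/2Z: f(0) = 1; f(1) = 1.
Complete factorization: f(α) = (α^2 + α + 1)·(α^3 + α^2 + 1).
Factor degrees with multiplicity: 2 + 3 = 5.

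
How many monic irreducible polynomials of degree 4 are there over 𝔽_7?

Gauss's count: N_{7}(4) = (1/4) Σ_{d|4} μ(4/d)·7^d.
Divisors of 4: 1, 2, 4; μ(4/d) for each: 0, -1, 1.
Σ = − 7^2 + 7^4 = 2352.
N = 2352/4 = 588.

588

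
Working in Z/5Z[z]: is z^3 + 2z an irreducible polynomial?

Write m(z) = z^3 + 2z.
Check for roots in Z/5Z: m(0) = 0 → root; m(1) = 3; m(2) = 2; m(3) = 3; m(4) = 2.
m(0) = 0, so (z) divides m(z); m is reducible.

No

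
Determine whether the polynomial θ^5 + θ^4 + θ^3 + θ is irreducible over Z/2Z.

No

Write g(θ) = θ^5 + θ^4 + θ^3 + θ.
Check for roots in Z/2Z: g(0) = 0 → root; g(1) = 0 → root.
g(0) = 0, so (θ) divides g(θ); g is reducible.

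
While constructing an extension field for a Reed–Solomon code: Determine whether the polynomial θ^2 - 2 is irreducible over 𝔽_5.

Write g(θ) = θ^2 - 2.
Check for roots in 𝔽_5: g(0) = 3; g(1) = 4; g(2) = 2; g(3) = 2; g(4) = 4.
No roots. A degree-2 polynomial over a field with no linear factor is irreducible.

Yes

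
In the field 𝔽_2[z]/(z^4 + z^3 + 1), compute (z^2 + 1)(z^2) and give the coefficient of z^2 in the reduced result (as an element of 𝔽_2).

Multiply in 𝔽_2[z]: (z^2 + 1)·(z^2) = z^4 + z^2.
Reduce using z^4 ≡ z^3 + 1 (mod z^4 + z^3 + 1).
Reduced: z^3 + z^2 + 1.

1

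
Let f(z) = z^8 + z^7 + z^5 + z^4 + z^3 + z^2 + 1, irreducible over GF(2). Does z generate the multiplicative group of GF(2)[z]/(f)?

|GF(2^8)^×| = 2^8 − 1 = 255. Prime factorization: 255 = 3·5·17.
f is primitive ⇔ z has order 255 in GF(2)[z]/(f), i.e. z^(255/q) ≠ 1 for each prime q | 255.
z^(85) mod f = 1
z^(51) mod f = z^7 + z^6 + z^2 + 1.
z^(15) mod f = z^7 + z^4 + z^2.
Since z^(85) = 1, the order of z divides 85 < 255; not primitive.

No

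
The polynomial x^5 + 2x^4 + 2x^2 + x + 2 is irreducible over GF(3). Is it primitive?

Write f(x) = x^5 + 2x^4 + 2x^2 + x + 2.
|GF(3^5)^×| = 3^5 − 1 = 242. Prime factorization: 242 = 2·11^2.
f is primitive ⇔ x has order 242 in GF(3)[x]/(f), i.e. x^(242/q) ≠ 1 for each prime q | 242.
x^(121) mod f = 1
x^(22) mod f = x^4 + 2x^3 + 2x^2 + x + 1.
Since x^(121) = 1, the order of x divides 121 < 242; not primitive.

No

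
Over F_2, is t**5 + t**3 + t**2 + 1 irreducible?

No

Write h(t) = t**5 + t**3 + t**2 + 1.
Check for roots in F_2: h(0) = 1; h(1) = 0 → root.
h(1) = 0, so (t − 1) divides h(t); h is reducible.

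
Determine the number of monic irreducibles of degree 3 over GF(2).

By the necklace-counting formula, N_2(3) = (1/3) Σ_{d|3} μ(3/d)·2^d.
Divisors of 3: 1, 3; μ(3/d) for each: -1, 1.
Σ = − 2^1 + 2^3 = 6.
N = 6/3 = 2.

2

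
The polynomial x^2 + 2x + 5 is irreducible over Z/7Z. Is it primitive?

Yes

Write f(x) = x^2 + 2x + 5.
|GF(7^2)^×| = 7^2 − 1 = 48. Prime factorization: 48 = 2^4·3.
f is primitive ⇔ x has order 48 in GF(7)[x]/(f), i.e. x^(48/q) ≠ 1 for each prime q | 48.
x^(24) mod f = 6.
x^(16) mod f = 4.
None equal 1, so x has full order 48; f is primitive.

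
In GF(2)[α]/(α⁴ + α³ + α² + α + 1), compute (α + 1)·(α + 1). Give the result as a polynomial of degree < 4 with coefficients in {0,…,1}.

Multiply in GF(2)[α]: (α + 1)·(α + 1) = α² + 1.
Reduced: α² + 1.

α^2 + 1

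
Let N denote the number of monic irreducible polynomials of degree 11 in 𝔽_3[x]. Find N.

16104

Gauss's count: N_{3}(11) = (1/11) Σ_{d|11} μ(11/d)·3^d.
Divisors of 11: 1, 11; μ(11/d) for each: -1, 1.
Σ = − 3^1 + 3^11 = 177144.
N = 177144/11 = 16104.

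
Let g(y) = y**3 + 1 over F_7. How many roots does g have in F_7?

3

Evaluate at each of the 7 elements of F_7:
g(0) = 1; g(1) = 2; g(2) = 2; g(3) = 0 → root; g(4) = 2; g(5) = 0 → root; g(6) = 0 → root.
Roots: {3, 5, 6}.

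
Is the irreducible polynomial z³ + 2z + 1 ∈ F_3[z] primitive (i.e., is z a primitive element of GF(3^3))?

Yes

Write f(z) = z³ + 2z + 1.
|GF(3^3)^×| = 3^3 − 1 = 26. Prime factorization: 26 = 2·13.
f is primitive ⇔ z has order 26 in GF(3)[z]/(f), i.e. z^(26/q) ≠ 1 for each prime q | 26.
z^(13) mod f = 2.
z^(2) mod f = z².
None equal 1, so z has full order 26; f is primitive.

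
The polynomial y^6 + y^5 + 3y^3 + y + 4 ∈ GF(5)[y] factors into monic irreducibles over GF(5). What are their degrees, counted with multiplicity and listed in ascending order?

1, 1, 1, 1, 2

Write g(y) = y^6 + y^5 + 3y^3 + y + 4.
Roots in GF(5): g(0) = 4; g(1) = 0 → root; g(2) = 1; g(3) = 0 → root; g(4) = 0 → root.
Linear factors from roots: (y + 4), (y + 2), (y + 1).
Complete factorization: g(y) = (y + 1)·(y + 4)·(y + 2)^2·(y^2 + 2y + 4).
Factor degrees with multiplicity: 1 + 1 + 1 + 1 + 2 = 6.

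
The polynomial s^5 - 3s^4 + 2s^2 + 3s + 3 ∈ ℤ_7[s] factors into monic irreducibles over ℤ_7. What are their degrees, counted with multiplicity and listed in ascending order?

5

Write g(s) = s^5 - 3s^4 + 2s^2 + 3s + 3.
Complete factorization: g(s) = (s^5 - 3s^4 + 2s^2 + 3s + 3).
Factor degrees with multiplicity: 5 = 5.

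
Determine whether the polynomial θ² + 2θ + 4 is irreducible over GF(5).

Yes

Write h(θ) = θ² + 2θ + 4.
Check for roots in GF(5): h(0) = 4; h(1) = 2; h(2) = 2; h(3) = 4; h(4) = 3.
No roots. A degree-2 polynomial over a field with no linear factor is irreducible.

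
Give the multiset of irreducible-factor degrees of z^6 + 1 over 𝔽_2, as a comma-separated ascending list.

Write f(z) = z^6 + 1.
Roots in 𝔽_2: f(0) = 1; f(1) = 0 → root.
Linear factors from roots: (z + 1).
Complete factorization: f(z) = (z + 1)^2·(z^2 + z + 1)^2.
Factor degrees with multiplicity: 1 + 1 + 2 + 2 = 6.

1, 1, 2, 2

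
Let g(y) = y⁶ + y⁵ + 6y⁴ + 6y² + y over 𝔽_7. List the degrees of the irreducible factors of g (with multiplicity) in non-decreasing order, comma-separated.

Linear factors from roots: (y).
Complete factorization: g(y) = (y)·(y² + 2y + 2)·(y³ + 6y² + 6y + 4).
Factor degrees with multiplicity: 1 + 2 + 3 = 6.

1, 2, 3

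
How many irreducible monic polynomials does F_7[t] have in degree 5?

x^(7^5) − x is the product of all monic irreducibles of degree dividing 5; Möbius inversion gives N = (1/5) Σ μ(5/d)·7^d.
Divisors of 5: 1, 5; μ(5/d) for each: -1, 1.
Σ = − 7^1 + 7^5 = 16800.
N = 16800/5 = 3360.

3360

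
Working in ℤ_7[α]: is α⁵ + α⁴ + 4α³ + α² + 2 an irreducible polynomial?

Write h(α) = α⁵ + α⁴ + 4α³ + α² + 2.
Check for roots in ℤ_7: h(0) = 2; h(1) = 2; h(2) = 2; h(3) = 2; h(4) = 0 → root; h(5) = 0 → root; h(6) = 6.
h(4) = 0, so (α − 4) divides h(α); h is reducible.

No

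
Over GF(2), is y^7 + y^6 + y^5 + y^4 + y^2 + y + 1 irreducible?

Yes

Write h(y) = y^7 + y^6 + y^5 + y^4 + y^2 + y + 1.
Check for roots in GF(2): h(0) = 1; h(1) = 1.
No roots, so no linear factors.
Monic irreducibles of degree 2 over GF(2): y^2 + y + 1.
None of them divide h (all give nonzero remainder).
Monic irreducibles of degree 3 over GF(2): y^3 + y + 1, y^3 + y^2 + 1.
None of them divide h (all give nonzero remainder).
No irreducible factor of degree ≤ 3 exists, so h is irreducible over GF(2).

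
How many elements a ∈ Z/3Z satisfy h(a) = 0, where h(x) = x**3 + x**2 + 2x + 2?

Evaluate at each of the 3 elements of Z/3Z:
h(0) = 2; h(1) = 0 → root; h(2) = 0 → root.
Roots: {1, 2}.

2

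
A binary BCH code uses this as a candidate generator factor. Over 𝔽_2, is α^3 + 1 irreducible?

No

Write P(α) = α^3 + 1.
Check for roots in 𝔽_2: P(0) = 1; P(1) = 0 → root.
P(1) = 0, so (α − 1) divides P(α); P is reducible.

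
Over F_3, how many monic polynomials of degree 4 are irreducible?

18

Gauss's count: N_{3}(4) = (1/4) Σ_{d|4} μ(4/d)·3^d.
Divisors of 4: 1, 2, 4; μ(4/d) for each: 0, -1, 1.
Σ = − 3^2 + 3^4 = 72.
N = 72/4 = 18.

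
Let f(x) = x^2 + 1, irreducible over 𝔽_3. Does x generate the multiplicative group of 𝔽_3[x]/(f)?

No

|GF(3^2)^×| = 3^2 − 1 = 8. Prime factorization: 8 = 2^3.
f is primitive ⇔ x has order 8 in GF(3)[x]/(f), i.e. x^(8/q) ≠ 1 for each prime q | 8.
x^(4) mod f = 1
Since x^(4) = 1, the order of x divides 4 < 8; not primitive.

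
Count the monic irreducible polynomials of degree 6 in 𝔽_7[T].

19544

Gauss's count: N_{7}(6) = (1/6) Σ_{d|6} μ(6/d)·7^d.
Divisors of 6: 1, 2, 3, 6; μ(6/d) for each: 1, -1, -1, 1.
Σ = 7^1 − 7^2 − 7^3 + 7^6 = 117264.
N = 117264/6 = 19544.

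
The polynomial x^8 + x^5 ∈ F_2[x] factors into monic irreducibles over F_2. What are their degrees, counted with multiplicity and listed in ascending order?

Write h(x) = x^8 + x^5.
Roots in F_2: h(0) = 0 → root; h(1) = 0 → root.
Linear factors from roots: (x), (x + 1).
Complete factorization: h(x) = (x + 1)·(x)^5·(x^2 + x + 1).
Factor degrees with multiplicity: 1 + 1 + 1 + 1 + 1 + 1 + 2 = 8.

1, 1, 1, 1, 1, 1, 2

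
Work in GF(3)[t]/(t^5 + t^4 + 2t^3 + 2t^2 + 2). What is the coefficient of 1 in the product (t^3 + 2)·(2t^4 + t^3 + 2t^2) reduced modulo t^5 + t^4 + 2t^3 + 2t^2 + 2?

2

Multiply in GF(3)[t]: (t^3 + 2)·(2t^4 + t^3 + 2t^2) = 2t^7 + t^6 + 2t^5 + t^4 + 2t^3 + t^2.
Reduce using t^5 ≡ 2t^4 + t^3 + t^2 + 1 (mod t^5 + t^4 + 2t^3 + 2t^2 + 2).
Reduced: 2t^2 + 2t + 2.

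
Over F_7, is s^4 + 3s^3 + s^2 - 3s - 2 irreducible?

No

Write g(s) = s^4 + 3s^3 + s^2 - 3s - 2.
Check for roots in F_7: g(0) = 5; g(1) = 0 → root; g(2) = 1; g(3) = 6; g(4) = 2; g(5) = 0 → root; g(6) = 0 → root.
g(1) = 0, so (s − 1) divides g(s); g is reducible.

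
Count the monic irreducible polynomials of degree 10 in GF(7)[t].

28245840

By the necklace-counting formula, N_7(10) = (1/10) Σ_{d|10} μ(10/d)·7^d.
Divisors of 10: 1, 2, 5, 10; μ(10/d) for each: 1, -1, -1, 1.
Σ = 7^1 − 7^2 − 7^5 + 7^10 = 282458400.
N = 282458400/10 = 28245840.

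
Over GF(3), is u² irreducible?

No

Write f(u) = u².
Check for roots in GF(3): f(0) = 0 → root; f(1) = 1; f(2) = 1.
f(0) = 0, so (u) divides f(u); f is reducible.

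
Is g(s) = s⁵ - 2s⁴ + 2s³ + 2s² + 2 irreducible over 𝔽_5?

Check for roots in 𝔽_5: g(0) = 2; g(1) = 0 → root; g(2) = 1; g(3) = 0 → root; g(4) = 4.
g(1) = 0, so (s − 1) divides g(s); g is reducible.

No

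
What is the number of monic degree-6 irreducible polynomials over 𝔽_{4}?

670

The number of monic irreducibles of degree 6 over GF(4) is (1/6)·Σ_{d∣6} μ(6/d) 4^d.
Divisors of 6: 1, 2, 3, 6; μ(6/d) for each: 1, -1, -1, 1.
Σ = 4^1 − 4^2 − 4^3 + 4^6 = 4020.
N = 4020/6 = 670.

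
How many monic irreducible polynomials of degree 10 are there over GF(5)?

976248

x^(5^10) − x is the product of all monic irreducibles of degree dividing 10; Möbius inversion gives N = (1/10) Σ μ(10/d)·5^d.
Divisors of 10: 1, 2, 5, 10; μ(10/d) for each: 1, -1, -1, 1.
Σ = 5^1 − 5^2 − 5^5 + 5^10 = 9762480.
N = 9762480/10 = 976248.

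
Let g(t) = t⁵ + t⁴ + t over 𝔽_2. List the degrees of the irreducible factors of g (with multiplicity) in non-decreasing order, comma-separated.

1, 4

Roots in 𝔽_2: g(0) = 0 → root; g(1) = 1.
Linear factors from roots: (t).
Complete factorization: g(t) = (t)·(t⁴ + t³ + 1).
Factor degrees with multiplicity: 1 + 4 = 5.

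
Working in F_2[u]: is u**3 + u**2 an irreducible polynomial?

No

Write f(u) = u**3 + u**2.
Check for roots in F_2: f(0) = 0 → root; f(1) = 0 → root.
f(0) = 0, so (u) divides f(u); f is reducible.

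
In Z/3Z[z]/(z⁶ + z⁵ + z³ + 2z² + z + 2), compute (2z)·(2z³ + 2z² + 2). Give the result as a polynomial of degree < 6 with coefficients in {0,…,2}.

z^4 + z^3 + z

Multiply in Z/3Z[z]: (2z)·(2z³ + 2z² + 2) = z⁴ + z³ + z.
Reduced: z⁴ + z³ + z.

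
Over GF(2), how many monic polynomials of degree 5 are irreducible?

x^(2^5) − x is the product of all monic irreducibles of degree dividing 5; Möbius inversion gives N = (1/5) Σ μ(5/d)·2^d.
Divisors of 5: 1, 5; μ(5/d) for each: -1, 1.
Σ = − 2^1 + 2^5 = 30.
N = 30/5 = 6.

6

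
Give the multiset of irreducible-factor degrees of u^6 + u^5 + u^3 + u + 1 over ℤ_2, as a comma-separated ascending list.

Write f(u) = u^6 + u^5 + u^3 + u + 1.
Roots in ℤ_2: f(0) = 1; f(1) = 1.
Complete factorization: f(u) = (u^2 + u + 1)^3.
Factor degrees with multiplicity: 2 + 2 + 2 = 6.

2, 2, 2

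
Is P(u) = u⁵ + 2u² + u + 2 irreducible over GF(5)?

Yes

Check for roots in GF(5): P(0) = 2; P(1) = 1; P(2) = 4; P(3) = 1; P(4) = 2.
No roots, so no linear factors.
Degree-2 irreducible divisors: test the 10 monic irreducibles of degree 2 over GF(5).
None of them divide P (all give nonzero remainder).
No irreducible factor of degree ≤ 2 exists, so P is irreducible over GF(5).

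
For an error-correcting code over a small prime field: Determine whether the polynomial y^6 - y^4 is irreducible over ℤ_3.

Write m(y) = y^6 - y^4.
Check for roots in ℤ_3: m(0) = 0 → root; m(1) = 0 → root; m(2) = 0 → root.
m(0) = 0, so (y) divides m(y); m is reducible.

No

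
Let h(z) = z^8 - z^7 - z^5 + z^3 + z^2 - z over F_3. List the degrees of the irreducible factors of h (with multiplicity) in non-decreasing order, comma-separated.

1, 1, 1, 2, 3

Roots in F_3: h(0) = 0 → root; h(1) = 0 → root; h(2) = 1.
Linear factors from roots: (z), (z - 1).
Complete factorization: h(z) = (z)·(z - 1)^2·(z^2 + z - 1)·(z^3 - z + 1).
Factor degrees with multiplicity: 1 + 1 + 1 + 2 + 3 = 8.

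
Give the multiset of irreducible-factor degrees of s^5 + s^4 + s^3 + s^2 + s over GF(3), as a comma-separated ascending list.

1, 4

Write g(s) = s^5 + s^4 + s^3 + s^2 + s.
Roots in GF(3): g(0) = 0 → root; g(1) = 2; g(2) = 2.
Linear factors from roots: (s).
Complete factorization: g(s) = (s)·(s^4 + s^3 + s^2 + s + 1).
Factor degrees with multiplicity: 1 + 4 = 5.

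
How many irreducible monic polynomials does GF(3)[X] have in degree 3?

8

Gauss's count: N_{3}(3) = (1/3) Σ_{d|3} μ(3/d)·3^d.
Divisors of 3: 1, 3; μ(3/d) for each: -1, 1.
Σ = − 3^1 + 3^3 = 24.
N = 24/3 = 8.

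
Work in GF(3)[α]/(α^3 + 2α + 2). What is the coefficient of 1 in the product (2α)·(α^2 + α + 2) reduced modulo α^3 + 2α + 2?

Multiply in GF(3)[α]: (2α)·(α^2 + α + 2) = 2α^3 + 2α^2 + α.
Reduce using α^3 ≡ α + 1 (mod α^3 + 2α + 2).
Reduced: 2α^2 + 2.

2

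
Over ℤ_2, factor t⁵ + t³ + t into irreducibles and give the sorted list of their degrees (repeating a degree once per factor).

1, 2, 2

Write g(t) = t⁵ + t³ + t.
Roots in ℤ_2: g(0) = 0 → root; g(1) = 1.
Linear factors from roots: (t).
Complete factorization: g(t) = (t)·(t² + t + 1)^2.
Factor degrees with multiplicity: 1 + 2 + 2 = 5.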